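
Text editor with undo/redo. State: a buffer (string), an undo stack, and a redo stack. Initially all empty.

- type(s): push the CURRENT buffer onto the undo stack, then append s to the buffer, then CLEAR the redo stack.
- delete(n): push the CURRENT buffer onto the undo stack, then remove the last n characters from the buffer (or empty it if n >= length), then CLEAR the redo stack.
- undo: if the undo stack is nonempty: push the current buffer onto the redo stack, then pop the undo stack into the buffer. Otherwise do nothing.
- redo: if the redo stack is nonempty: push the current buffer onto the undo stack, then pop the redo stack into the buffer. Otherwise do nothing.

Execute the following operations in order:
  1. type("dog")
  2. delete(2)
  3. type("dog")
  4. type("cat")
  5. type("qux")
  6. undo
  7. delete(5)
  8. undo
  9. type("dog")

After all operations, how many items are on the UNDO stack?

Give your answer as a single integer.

Answer: 5

Derivation:
After op 1 (type): buf='dog' undo_depth=1 redo_depth=0
After op 2 (delete): buf='d' undo_depth=2 redo_depth=0
After op 3 (type): buf='ddog' undo_depth=3 redo_depth=0
After op 4 (type): buf='ddogcat' undo_depth=4 redo_depth=0
After op 5 (type): buf='ddogcatqux' undo_depth=5 redo_depth=0
After op 6 (undo): buf='ddogcat' undo_depth=4 redo_depth=1
After op 7 (delete): buf='dd' undo_depth=5 redo_depth=0
After op 8 (undo): buf='ddogcat' undo_depth=4 redo_depth=1
After op 9 (type): buf='ddogcatdog' undo_depth=5 redo_depth=0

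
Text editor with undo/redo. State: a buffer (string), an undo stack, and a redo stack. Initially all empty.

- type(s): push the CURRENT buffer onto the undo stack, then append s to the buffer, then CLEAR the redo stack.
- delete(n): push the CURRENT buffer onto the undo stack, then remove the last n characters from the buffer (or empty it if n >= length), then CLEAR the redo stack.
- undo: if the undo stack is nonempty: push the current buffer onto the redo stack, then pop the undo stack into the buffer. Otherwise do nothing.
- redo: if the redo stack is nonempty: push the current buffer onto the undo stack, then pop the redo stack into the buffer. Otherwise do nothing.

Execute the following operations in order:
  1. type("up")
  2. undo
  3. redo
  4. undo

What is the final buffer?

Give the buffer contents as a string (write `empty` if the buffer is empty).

Answer: empty

Derivation:
After op 1 (type): buf='up' undo_depth=1 redo_depth=0
After op 2 (undo): buf='(empty)' undo_depth=0 redo_depth=1
After op 3 (redo): buf='up' undo_depth=1 redo_depth=0
After op 4 (undo): buf='(empty)' undo_depth=0 redo_depth=1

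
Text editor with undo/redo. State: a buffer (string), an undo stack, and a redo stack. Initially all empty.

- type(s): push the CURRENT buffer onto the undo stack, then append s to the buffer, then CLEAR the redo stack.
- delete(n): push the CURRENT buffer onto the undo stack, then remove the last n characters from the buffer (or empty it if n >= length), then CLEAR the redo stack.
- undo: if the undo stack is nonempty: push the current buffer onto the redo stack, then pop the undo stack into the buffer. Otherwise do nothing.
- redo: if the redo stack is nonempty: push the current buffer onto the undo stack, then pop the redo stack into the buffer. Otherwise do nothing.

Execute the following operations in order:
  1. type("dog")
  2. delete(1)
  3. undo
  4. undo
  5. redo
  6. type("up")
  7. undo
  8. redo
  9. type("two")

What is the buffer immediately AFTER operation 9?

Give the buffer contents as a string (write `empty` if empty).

After op 1 (type): buf='dog' undo_depth=1 redo_depth=0
After op 2 (delete): buf='do' undo_depth=2 redo_depth=0
After op 3 (undo): buf='dog' undo_depth=1 redo_depth=1
After op 4 (undo): buf='(empty)' undo_depth=0 redo_depth=2
After op 5 (redo): buf='dog' undo_depth=1 redo_depth=1
After op 6 (type): buf='dogup' undo_depth=2 redo_depth=0
After op 7 (undo): buf='dog' undo_depth=1 redo_depth=1
After op 8 (redo): buf='dogup' undo_depth=2 redo_depth=0
After op 9 (type): buf='doguptwo' undo_depth=3 redo_depth=0

Answer: doguptwo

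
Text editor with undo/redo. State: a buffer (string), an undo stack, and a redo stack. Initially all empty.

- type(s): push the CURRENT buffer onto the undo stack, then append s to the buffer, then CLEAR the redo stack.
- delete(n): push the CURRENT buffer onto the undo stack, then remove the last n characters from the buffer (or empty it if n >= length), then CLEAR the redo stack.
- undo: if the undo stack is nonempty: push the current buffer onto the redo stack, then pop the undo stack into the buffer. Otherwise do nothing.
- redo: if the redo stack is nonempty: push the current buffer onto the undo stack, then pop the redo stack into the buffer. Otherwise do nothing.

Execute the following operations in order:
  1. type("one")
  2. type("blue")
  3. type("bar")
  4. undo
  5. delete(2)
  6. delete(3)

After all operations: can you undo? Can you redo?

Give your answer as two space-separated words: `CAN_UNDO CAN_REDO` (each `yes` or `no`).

After op 1 (type): buf='one' undo_depth=1 redo_depth=0
After op 2 (type): buf='oneblue' undo_depth=2 redo_depth=0
After op 3 (type): buf='onebluebar' undo_depth=3 redo_depth=0
After op 4 (undo): buf='oneblue' undo_depth=2 redo_depth=1
After op 5 (delete): buf='onebl' undo_depth=3 redo_depth=0
After op 6 (delete): buf='on' undo_depth=4 redo_depth=0

Answer: yes no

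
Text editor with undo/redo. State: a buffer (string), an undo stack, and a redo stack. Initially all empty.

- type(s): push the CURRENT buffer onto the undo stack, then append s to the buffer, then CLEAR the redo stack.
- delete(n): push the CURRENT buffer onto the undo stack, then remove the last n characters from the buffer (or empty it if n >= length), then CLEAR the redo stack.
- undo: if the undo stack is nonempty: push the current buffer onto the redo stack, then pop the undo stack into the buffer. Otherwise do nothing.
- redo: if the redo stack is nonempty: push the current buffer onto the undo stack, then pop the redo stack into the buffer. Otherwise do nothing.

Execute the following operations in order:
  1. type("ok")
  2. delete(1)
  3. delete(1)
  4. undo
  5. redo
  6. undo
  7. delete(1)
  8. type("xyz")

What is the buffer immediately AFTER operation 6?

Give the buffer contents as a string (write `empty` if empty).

After op 1 (type): buf='ok' undo_depth=1 redo_depth=0
After op 2 (delete): buf='o' undo_depth=2 redo_depth=0
After op 3 (delete): buf='(empty)' undo_depth=3 redo_depth=0
After op 4 (undo): buf='o' undo_depth=2 redo_depth=1
After op 5 (redo): buf='(empty)' undo_depth=3 redo_depth=0
After op 6 (undo): buf='o' undo_depth=2 redo_depth=1

Answer: o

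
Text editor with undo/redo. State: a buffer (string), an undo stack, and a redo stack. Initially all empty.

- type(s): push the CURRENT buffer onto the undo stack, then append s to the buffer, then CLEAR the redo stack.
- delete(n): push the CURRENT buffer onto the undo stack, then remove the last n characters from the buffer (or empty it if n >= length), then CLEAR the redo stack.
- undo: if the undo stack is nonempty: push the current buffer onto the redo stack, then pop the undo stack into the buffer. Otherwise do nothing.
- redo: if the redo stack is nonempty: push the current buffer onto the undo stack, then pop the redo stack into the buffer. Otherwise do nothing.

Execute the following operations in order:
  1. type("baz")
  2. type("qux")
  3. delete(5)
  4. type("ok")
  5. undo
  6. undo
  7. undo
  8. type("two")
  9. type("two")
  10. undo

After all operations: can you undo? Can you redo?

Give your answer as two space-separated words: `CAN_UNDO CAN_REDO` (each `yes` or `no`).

Answer: yes yes

Derivation:
After op 1 (type): buf='baz' undo_depth=1 redo_depth=0
After op 2 (type): buf='bazqux' undo_depth=2 redo_depth=0
After op 3 (delete): buf='b' undo_depth=3 redo_depth=0
After op 4 (type): buf='bok' undo_depth=4 redo_depth=0
After op 5 (undo): buf='b' undo_depth=3 redo_depth=1
After op 6 (undo): buf='bazqux' undo_depth=2 redo_depth=2
After op 7 (undo): buf='baz' undo_depth=1 redo_depth=3
After op 8 (type): buf='baztwo' undo_depth=2 redo_depth=0
After op 9 (type): buf='baztwotwo' undo_depth=3 redo_depth=0
After op 10 (undo): buf='baztwo' undo_depth=2 redo_depth=1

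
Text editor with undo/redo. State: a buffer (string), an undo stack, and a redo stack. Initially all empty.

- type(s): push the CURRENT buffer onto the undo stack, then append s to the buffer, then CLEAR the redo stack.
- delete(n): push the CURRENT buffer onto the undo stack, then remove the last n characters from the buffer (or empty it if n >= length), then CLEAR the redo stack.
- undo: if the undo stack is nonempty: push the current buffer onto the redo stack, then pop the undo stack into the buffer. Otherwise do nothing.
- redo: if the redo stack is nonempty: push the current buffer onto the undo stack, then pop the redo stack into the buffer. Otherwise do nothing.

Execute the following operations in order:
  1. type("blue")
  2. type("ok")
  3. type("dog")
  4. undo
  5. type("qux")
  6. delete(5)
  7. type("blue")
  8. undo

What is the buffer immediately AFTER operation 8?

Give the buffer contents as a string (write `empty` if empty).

Answer: blue

Derivation:
After op 1 (type): buf='blue' undo_depth=1 redo_depth=0
After op 2 (type): buf='blueok' undo_depth=2 redo_depth=0
After op 3 (type): buf='blueokdog' undo_depth=3 redo_depth=0
After op 4 (undo): buf='blueok' undo_depth=2 redo_depth=1
After op 5 (type): buf='blueokqux' undo_depth=3 redo_depth=0
After op 6 (delete): buf='blue' undo_depth=4 redo_depth=0
After op 7 (type): buf='blueblue' undo_depth=5 redo_depth=0
After op 8 (undo): buf='blue' undo_depth=4 redo_depth=1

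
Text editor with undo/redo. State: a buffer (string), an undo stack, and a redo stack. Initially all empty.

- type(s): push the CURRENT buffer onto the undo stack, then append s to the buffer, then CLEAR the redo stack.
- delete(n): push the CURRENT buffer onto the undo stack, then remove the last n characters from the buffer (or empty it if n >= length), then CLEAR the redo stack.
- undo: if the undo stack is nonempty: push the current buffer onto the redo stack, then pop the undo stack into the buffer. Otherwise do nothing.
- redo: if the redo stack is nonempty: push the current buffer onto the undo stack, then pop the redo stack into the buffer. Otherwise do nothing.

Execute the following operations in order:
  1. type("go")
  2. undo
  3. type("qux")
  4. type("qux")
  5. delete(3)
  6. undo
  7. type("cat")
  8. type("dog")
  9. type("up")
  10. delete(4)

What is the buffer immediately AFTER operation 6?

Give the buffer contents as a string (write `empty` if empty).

After op 1 (type): buf='go' undo_depth=1 redo_depth=0
After op 2 (undo): buf='(empty)' undo_depth=0 redo_depth=1
After op 3 (type): buf='qux' undo_depth=1 redo_depth=0
After op 4 (type): buf='quxqux' undo_depth=2 redo_depth=0
After op 5 (delete): buf='qux' undo_depth=3 redo_depth=0
After op 6 (undo): buf='quxqux' undo_depth=2 redo_depth=1

Answer: quxqux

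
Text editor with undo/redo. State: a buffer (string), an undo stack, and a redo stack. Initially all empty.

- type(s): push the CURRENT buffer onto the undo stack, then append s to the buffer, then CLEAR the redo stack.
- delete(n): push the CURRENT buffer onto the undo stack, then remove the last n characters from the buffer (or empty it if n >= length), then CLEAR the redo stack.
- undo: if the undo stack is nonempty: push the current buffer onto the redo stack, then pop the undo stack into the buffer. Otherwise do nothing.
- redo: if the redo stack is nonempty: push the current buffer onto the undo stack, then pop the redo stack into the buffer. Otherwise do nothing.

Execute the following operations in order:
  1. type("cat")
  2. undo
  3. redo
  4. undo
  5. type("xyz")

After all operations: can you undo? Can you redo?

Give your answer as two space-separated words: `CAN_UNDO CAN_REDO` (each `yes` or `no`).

Answer: yes no

Derivation:
After op 1 (type): buf='cat' undo_depth=1 redo_depth=0
After op 2 (undo): buf='(empty)' undo_depth=0 redo_depth=1
After op 3 (redo): buf='cat' undo_depth=1 redo_depth=0
After op 4 (undo): buf='(empty)' undo_depth=0 redo_depth=1
After op 5 (type): buf='xyz' undo_depth=1 redo_depth=0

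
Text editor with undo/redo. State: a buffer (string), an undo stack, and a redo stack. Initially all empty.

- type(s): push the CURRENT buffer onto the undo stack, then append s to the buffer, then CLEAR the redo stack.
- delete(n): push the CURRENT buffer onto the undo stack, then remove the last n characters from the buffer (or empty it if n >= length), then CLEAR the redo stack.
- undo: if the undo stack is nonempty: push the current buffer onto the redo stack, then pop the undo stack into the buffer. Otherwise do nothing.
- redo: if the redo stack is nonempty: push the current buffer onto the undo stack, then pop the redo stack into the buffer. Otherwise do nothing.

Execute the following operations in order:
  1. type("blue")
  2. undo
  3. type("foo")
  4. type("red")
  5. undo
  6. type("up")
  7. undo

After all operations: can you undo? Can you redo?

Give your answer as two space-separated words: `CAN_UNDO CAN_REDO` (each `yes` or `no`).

Answer: yes yes

Derivation:
After op 1 (type): buf='blue' undo_depth=1 redo_depth=0
After op 2 (undo): buf='(empty)' undo_depth=0 redo_depth=1
After op 3 (type): buf='foo' undo_depth=1 redo_depth=0
After op 4 (type): buf='foored' undo_depth=2 redo_depth=0
After op 5 (undo): buf='foo' undo_depth=1 redo_depth=1
After op 6 (type): buf='fooup' undo_depth=2 redo_depth=0
After op 7 (undo): buf='foo' undo_depth=1 redo_depth=1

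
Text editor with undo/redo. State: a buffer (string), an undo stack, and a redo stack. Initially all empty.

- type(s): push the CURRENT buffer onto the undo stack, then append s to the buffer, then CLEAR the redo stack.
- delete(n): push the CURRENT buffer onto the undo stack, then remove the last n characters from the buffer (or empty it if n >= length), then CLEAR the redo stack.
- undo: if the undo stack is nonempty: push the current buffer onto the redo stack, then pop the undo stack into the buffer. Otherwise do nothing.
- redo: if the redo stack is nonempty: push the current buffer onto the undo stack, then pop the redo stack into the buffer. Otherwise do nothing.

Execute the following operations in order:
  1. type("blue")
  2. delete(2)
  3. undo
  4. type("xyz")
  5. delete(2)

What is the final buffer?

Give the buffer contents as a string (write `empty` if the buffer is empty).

Answer: bluex

Derivation:
After op 1 (type): buf='blue' undo_depth=1 redo_depth=0
After op 2 (delete): buf='bl' undo_depth=2 redo_depth=0
After op 3 (undo): buf='blue' undo_depth=1 redo_depth=1
After op 4 (type): buf='bluexyz' undo_depth=2 redo_depth=0
After op 5 (delete): buf='bluex' undo_depth=3 redo_depth=0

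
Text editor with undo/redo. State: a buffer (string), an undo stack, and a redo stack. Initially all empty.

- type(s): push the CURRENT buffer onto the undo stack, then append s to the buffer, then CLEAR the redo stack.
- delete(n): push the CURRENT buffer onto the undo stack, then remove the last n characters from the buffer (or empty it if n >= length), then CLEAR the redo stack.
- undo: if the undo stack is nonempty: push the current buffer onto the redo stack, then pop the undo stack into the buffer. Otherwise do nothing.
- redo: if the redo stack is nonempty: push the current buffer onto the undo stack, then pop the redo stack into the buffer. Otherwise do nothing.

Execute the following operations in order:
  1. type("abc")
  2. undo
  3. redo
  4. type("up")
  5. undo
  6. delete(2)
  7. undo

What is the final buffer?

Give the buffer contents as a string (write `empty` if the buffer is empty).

After op 1 (type): buf='abc' undo_depth=1 redo_depth=0
After op 2 (undo): buf='(empty)' undo_depth=0 redo_depth=1
After op 3 (redo): buf='abc' undo_depth=1 redo_depth=0
After op 4 (type): buf='abcup' undo_depth=2 redo_depth=0
After op 5 (undo): buf='abc' undo_depth=1 redo_depth=1
After op 6 (delete): buf='a' undo_depth=2 redo_depth=0
After op 7 (undo): buf='abc' undo_depth=1 redo_depth=1

Answer: abc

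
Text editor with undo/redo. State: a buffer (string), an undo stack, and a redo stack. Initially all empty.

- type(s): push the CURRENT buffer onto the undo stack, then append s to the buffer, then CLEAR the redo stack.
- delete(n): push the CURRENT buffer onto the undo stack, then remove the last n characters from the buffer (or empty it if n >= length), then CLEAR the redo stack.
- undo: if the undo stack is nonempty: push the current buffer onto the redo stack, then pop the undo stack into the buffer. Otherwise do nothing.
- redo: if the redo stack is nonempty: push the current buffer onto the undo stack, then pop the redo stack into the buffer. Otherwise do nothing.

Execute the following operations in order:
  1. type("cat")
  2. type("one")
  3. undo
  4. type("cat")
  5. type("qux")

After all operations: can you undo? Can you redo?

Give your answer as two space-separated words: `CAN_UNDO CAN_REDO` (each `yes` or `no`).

After op 1 (type): buf='cat' undo_depth=1 redo_depth=0
After op 2 (type): buf='catone' undo_depth=2 redo_depth=0
After op 3 (undo): buf='cat' undo_depth=1 redo_depth=1
After op 4 (type): buf='catcat' undo_depth=2 redo_depth=0
After op 5 (type): buf='catcatqux' undo_depth=3 redo_depth=0

Answer: yes no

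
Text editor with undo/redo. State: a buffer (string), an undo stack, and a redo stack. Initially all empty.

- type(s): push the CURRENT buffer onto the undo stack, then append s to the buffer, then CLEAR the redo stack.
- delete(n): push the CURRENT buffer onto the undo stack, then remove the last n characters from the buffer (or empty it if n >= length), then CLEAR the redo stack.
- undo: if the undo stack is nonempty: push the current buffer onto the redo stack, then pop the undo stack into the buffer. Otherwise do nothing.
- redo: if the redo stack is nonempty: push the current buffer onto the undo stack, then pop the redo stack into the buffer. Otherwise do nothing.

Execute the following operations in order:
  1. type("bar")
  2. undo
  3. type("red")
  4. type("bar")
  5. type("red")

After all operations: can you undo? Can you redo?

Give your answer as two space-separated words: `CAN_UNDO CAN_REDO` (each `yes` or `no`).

After op 1 (type): buf='bar' undo_depth=1 redo_depth=0
After op 2 (undo): buf='(empty)' undo_depth=0 redo_depth=1
After op 3 (type): buf='red' undo_depth=1 redo_depth=0
After op 4 (type): buf='redbar' undo_depth=2 redo_depth=0
After op 5 (type): buf='redbarred' undo_depth=3 redo_depth=0

Answer: yes no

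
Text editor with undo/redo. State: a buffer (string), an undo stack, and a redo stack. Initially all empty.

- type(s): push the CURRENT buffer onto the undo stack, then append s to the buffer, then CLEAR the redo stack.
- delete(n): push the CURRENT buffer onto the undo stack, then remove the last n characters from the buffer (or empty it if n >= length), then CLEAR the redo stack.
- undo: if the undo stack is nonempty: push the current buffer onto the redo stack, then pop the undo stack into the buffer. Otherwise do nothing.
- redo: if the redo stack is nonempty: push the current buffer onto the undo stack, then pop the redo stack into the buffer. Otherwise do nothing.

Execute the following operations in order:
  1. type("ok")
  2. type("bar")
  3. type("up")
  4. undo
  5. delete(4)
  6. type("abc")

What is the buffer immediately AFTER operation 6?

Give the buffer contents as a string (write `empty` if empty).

After op 1 (type): buf='ok' undo_depth=1 redo_depth=0
After op 2 (type): buf='okbar' undo_depth=2 redo_depth=0
After op 3 (type): buf='okbarup' undo_depth=3 redo_depth=0
After op 4 (undo): buf='okbar' undo_depth=2 redo_depth=1
After op 5 (delete): buf='o' undo_depth=3 redo_depth=0
After op 6 (type): buf='oabc' undo_depth=4 redo_depth=0

Answer: oabc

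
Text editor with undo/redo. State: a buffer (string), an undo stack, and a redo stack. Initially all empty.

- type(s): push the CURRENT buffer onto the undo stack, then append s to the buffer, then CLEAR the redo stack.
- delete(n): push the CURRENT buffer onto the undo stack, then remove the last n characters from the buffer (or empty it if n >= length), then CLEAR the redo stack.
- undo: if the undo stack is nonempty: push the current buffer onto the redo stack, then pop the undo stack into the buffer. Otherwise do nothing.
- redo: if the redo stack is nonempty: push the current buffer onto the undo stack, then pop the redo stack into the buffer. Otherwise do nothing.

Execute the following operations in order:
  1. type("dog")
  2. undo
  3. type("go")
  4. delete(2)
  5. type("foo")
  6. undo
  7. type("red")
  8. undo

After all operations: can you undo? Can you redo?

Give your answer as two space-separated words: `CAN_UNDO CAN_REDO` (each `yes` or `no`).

Answer: yes yes

Derivation:
After op 1 (type): buf='dog' undo_depth=1 redo_depth=0
After op 2 (undo): buf='(empty)' undo_depth=0 redo_depth=1
After op 3 (type): buf='go' undo_depth=1 redo_depth=0
After op 4 (delete): buf='(empty)' undo_depth=2 redo_depth=0
After op 5 (type): buf='foo' undo_depth=3 redo_depth=0
After op 6 (undo): buf='(empty)' undo_depth=2 redo_depth=1
After op 7 (type): buf='red' undo_depth=3 redo_depth=0
After op 8 (undo): buf='(empty)' undo_depth=2 redo_depth=1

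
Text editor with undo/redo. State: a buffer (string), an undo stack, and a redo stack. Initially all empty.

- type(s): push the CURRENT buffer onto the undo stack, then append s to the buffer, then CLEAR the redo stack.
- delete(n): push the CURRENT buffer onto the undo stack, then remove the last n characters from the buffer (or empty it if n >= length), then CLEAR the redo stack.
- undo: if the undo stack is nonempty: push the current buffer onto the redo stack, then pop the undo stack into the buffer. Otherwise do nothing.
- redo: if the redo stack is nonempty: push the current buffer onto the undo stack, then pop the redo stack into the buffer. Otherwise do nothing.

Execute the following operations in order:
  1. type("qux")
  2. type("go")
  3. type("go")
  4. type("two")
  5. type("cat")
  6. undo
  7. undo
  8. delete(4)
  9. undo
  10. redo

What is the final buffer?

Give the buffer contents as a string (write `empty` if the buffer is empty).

After op 1 (type): buf='qux' undo_depth=1 redo_depth=0
After op 2 (type): buf='quxgo' undo_depth=2 redo_depth=0
After op 3 (type): buf='quxgogo' undo_depth=3 redo_depth=0
After op 4 (type): buf='quxgogotwo' undo_depth=4 redo_depth=0
After op 5 (type): buf='quxgogotwocat' undo_depth=5 redo_depth=0
After op 6 (undo): buf='quxgogotwo' undo_depth=4 redo_depth=1
After op 7 (undo): buf='quxgogo' undo_depth=3 redo_depth=2
After op 8 (delete): buf='qux' undo_depth=4 redo_depth=0
After op 9 (undo): buf='quxgogo' undo_depth=3 redo_depth=1
After op 10 (redo): buf='qux' undo_depth=4 redo_depth=0

Answer: qux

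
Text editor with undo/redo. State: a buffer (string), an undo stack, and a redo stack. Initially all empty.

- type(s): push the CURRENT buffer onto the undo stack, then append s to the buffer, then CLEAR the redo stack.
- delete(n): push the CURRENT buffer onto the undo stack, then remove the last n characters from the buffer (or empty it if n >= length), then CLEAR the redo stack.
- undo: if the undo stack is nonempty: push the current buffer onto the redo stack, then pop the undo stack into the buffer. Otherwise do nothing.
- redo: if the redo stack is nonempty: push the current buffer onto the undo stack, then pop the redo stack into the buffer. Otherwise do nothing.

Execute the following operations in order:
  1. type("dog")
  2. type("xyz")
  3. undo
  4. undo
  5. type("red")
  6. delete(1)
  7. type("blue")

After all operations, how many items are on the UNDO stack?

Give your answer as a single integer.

After op 1 (type): buf='dog' undo_depth=1 redo_depth=0
After op 2 (type): buf='dogxyz' undo_depth=2 redo_depth=0
After op 3 (undo): buf='dog' undo_depth=1 redo_depth=1
After op 4 (undo): buf='(empty)' undo_depth=0 redo_depth=2
After op 5 (type): buf='red' undo_depth=1 redo_depth=0
After op 6 (delete): buf='re' undo_depth=2 redo_depth=0
After op 7 (type): buf='reblue' undo_depth=3 redo_depth=0

Answer: 3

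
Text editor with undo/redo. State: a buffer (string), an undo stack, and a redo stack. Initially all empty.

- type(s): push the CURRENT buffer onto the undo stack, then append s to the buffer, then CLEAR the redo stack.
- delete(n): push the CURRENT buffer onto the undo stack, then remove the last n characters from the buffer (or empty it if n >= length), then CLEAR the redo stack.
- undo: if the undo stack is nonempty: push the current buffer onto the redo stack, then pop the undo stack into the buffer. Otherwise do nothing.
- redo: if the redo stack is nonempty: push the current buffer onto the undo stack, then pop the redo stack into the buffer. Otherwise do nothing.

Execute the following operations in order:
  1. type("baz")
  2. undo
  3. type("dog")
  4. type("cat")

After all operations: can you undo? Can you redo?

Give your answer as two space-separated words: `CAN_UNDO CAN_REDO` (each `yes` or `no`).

Answer: yes no

Derivation:
After op 1 (type): buf='baz' undo_depth=1 redo_depth=0
After op 2 (undo): buf='(empty)' undo_depth=0 redo_depth=1
After op 3 (type): buf='dog' undo_depth=1 redo_depth=0
After op 4 (type): buf='dogcat' undo_depth=2 redo_depth=0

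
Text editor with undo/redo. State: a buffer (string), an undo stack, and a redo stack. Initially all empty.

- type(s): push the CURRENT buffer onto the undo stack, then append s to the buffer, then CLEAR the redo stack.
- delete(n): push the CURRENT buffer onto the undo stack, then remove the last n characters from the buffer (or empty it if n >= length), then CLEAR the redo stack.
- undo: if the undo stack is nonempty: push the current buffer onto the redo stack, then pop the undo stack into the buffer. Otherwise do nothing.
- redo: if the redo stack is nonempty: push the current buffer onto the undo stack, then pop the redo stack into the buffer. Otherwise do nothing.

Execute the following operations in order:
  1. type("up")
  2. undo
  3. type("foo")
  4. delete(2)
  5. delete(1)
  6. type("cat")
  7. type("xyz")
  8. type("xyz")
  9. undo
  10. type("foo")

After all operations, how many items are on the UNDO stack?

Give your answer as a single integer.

Answer: 6

Derivation:
After op 1 (type): buf='up' undo_depth=1 redo_depth=0
After op 2 (undo): buf='(empty)' undo_depth=0 redo_depth=1
After op 3 (type): buf='foo' undo_depth=1 redo_depth=0
After op 4 (delete): buf='f' undo_depth=2 redo_depth=0
After op 5 (delete): buf='(empty)' undo_depth=3 redo_depth=0
After op 6 (type): buf='cat' undo_depth=4 redo_depth=0
After op 7 (type): buf='catxyz' undo_depth=5 redo_depth=0
After op 8 (type): buf='catxyzxyz' undo_depth=6 redo_depth=0
After op 9 (undo): buf='catxyz' undo_depth=5 redo_depth=1
After op 10 (type): buf='catxyzfoo' undo_depth=6 redo_depth=0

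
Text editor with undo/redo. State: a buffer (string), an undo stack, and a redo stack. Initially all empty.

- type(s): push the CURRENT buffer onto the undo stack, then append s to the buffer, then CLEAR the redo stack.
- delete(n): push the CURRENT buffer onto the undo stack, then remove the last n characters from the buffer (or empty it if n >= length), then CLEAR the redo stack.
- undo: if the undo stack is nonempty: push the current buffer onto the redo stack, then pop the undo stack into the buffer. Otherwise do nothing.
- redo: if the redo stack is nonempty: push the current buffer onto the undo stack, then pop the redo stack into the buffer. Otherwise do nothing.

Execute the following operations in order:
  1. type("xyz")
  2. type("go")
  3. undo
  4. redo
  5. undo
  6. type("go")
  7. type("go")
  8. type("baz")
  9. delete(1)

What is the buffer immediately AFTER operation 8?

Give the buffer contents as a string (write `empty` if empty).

After op 1 (type): buf='xyz' undo_depth=1 redo_depth=0
After op 2 (type): buf='xyzgo' undo_depth=2 redo_depth=0
After op 3 (undo): buf='xyz' undo_depth=1 redo_depth=1
After op 4 (redo): buf='xyzgo' undo_depth=2 redo_depth=0
After op 5 (undo): buf='xyz' undo_depth=1 redo_depth=1
After op 6 (type): buf='xyzgo' undo_depth=2 redo_depth=0
After op 7 (type): buf='xyzgogo' undo_depth=3 redo_depth=0
After op 8 (type): buf='xyzgogobaz' undo_depth=4 redo_depth=0

Answer: xyzgogobaz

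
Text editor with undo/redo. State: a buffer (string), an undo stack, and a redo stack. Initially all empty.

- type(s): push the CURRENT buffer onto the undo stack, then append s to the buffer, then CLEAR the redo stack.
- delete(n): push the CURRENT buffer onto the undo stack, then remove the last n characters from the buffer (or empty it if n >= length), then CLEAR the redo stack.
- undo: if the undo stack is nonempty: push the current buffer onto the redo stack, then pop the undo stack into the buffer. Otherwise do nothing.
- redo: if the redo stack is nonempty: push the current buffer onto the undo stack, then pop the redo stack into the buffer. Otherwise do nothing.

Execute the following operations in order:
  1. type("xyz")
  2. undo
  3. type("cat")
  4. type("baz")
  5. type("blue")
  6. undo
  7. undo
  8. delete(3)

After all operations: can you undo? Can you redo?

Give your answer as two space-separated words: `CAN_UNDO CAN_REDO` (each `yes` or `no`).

Answer: yes no

Derivation:
After op 1 (type): buf='xyz' undo_depth=1 redo_depth=0
After op 2 (undo): buf='(empty)' undo_depth=0 redo_depth=1
After op 3 (type): buf='cat' undo_depth=1 redo_depth=0
After op 4 (type): buf='catbaz' undo_depth=2 redo_depth=0
After op 5 (type): buf='catbazblue' undo_depth=3 redo_depth=0
After op 6 (undo): buf='catbaz' undo_depth=2 redo_depth=1
After op 7 (undo): buf='cat' undo_depth=1 redo_depth=2
After op 8 (delete): buf='(empty)' undo_depth=2 redo_depth=0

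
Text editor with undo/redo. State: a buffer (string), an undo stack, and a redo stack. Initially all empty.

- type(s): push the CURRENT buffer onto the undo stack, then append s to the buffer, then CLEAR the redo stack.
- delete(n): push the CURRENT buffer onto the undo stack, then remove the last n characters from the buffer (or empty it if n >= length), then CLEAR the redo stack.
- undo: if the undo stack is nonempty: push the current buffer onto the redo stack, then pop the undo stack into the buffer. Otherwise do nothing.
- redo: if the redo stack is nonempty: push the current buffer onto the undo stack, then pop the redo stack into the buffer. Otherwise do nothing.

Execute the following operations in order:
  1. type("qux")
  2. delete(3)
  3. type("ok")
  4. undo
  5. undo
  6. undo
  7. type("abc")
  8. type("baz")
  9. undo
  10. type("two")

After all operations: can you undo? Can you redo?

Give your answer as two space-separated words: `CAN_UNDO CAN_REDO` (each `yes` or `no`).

After op 1 (type): buf='qux' undo_depth=1 redo_depth=0
After op 2 (delete): buf='(empty)' undo_depth=2 redo_depth=0
After op 3 (type): buf='ok' undo_depth=3 redo_depth=0
After op 4 (undo): buf='(empty)' undo_depth=2 redo_depth=1
After op 5 (undo): buf='qux' undo_depth=1 redo_depth=2
After op 6 (undo): buf='(empty)' undo_depth=0 redo_depth=3
After op 7 (type): buf='abc' undo_depth=1 redo_depth=0
After op 8 (type): buf='abcbaz' undo_depth=2 redo_depth=0
After op 9 (undo): buf='abc' undo_depth=1 redo_depth=1
After op 10 (type): buf='abctwo' undo_depth=2 redo_depth=0

Answer: yes no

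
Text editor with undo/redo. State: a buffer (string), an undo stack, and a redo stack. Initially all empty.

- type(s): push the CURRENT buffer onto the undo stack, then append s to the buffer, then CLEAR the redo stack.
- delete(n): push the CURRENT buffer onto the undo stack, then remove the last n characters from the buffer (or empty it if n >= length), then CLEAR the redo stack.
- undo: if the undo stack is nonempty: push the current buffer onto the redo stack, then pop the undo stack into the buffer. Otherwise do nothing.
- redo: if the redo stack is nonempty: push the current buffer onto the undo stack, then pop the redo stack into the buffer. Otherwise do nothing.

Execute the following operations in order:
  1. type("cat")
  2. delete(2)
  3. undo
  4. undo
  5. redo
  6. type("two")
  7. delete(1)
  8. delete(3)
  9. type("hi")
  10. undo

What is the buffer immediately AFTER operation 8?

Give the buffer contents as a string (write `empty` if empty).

After op 1 (type): buf='cat' undo_depth=1 redo_depth=0
After op 2 (delete): buf='c' undo_depth=2 redo_depth=0
After op 3 (undo): buf='cat' undo_depth=1 redo_depth=1
After op 4 (undo): buf='(empty)' undo_depth=0 redo_depth=2
After op 5 (redo): buf='cat' undo_depth=1 redo_depth=1
After op 6 (type): buf='cattwo' undo_depth=2 redo_depth=0
After op 7 (delete): buf='cattw' undo_depth=3 redo_depth=0
After op 8 (delete): buf='ca' undo_depth=4 redo_depth=0

Answer: ca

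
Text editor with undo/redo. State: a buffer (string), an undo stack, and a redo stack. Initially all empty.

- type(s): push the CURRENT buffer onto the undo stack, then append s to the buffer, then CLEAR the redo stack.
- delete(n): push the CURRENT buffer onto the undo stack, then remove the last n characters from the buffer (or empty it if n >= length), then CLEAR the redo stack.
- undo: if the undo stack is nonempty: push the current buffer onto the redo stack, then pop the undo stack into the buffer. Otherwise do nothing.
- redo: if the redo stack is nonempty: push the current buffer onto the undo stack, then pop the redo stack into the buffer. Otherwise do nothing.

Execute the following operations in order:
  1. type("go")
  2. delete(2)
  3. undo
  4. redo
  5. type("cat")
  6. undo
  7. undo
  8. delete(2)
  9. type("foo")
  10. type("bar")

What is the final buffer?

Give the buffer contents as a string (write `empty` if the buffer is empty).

Answer: foobar

Derivation:
After op 1 (type): buf='go' undo_depth=1 redo_depth=0
After op 2 (delete): buf='(empty)' undo_depth=2 redo_depth=0
After op 3 (undo): buf='go' undo_depth=1 redo_depth=1
After op 4 (redo): buf='(empty)' undo_depth=2 redo_depth=0
After op 5 (type): buf='cat' undo_depth=3 redo_depth=0
After op 6 (undo): buf='(empty)' undo_depth=2 redo_depth=1
After op 7 (undo): buf='go' undo_depth=1 redo_depth=2
After op 8 (delete): buf='(empty)' undo_depth=2 redo_depth=0
After op 9 (type): buf='foo' undo_depth=3 redo_depth=0
After op 10 (type): buf='foobar' undo_depth=4 redo_depth=0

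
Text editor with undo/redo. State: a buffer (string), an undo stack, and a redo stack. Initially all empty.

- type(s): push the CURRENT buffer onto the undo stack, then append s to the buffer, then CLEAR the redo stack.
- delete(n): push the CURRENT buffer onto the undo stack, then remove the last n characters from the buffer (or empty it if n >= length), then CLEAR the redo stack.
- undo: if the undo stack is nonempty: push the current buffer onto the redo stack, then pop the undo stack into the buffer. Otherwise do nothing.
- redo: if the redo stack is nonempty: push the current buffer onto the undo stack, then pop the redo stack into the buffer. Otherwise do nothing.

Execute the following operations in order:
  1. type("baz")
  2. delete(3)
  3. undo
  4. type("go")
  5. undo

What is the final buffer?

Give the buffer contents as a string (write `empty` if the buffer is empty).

Answer: baz

Derivation:
After op 1 (type): buf='baz' undo_depth=1 redo_depth=0
After op 2 (delete): buf='(empty)' undo_depth=2 redo_depth=0
After op 3 (undo): buf='baz' undo_depth=1 redo_depth=1
After op 4 (type): buf='bazgo' undo_depth=2 redo_depth=0
After op 5 (undo): buf='baz' undo_depth=1 redo_depth=1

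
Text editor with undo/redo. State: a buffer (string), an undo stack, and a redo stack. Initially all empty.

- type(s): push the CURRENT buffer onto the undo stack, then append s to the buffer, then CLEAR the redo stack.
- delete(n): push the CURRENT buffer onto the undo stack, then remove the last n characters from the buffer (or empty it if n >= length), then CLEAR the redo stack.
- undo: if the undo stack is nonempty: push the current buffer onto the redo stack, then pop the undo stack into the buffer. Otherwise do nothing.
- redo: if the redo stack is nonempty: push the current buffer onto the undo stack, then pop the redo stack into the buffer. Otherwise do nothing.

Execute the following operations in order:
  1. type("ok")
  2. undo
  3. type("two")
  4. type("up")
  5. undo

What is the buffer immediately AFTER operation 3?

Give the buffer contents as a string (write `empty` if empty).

Answer: two

Derivation:
After op 1 (type): buf='ok' undo_depth=1 redo_depth=0
After op 2 (undo): buf='(empty)' undo_depth=0 redo_depth=1
After op 3 (type): buf='two' undo_depth=1 redo_depth=0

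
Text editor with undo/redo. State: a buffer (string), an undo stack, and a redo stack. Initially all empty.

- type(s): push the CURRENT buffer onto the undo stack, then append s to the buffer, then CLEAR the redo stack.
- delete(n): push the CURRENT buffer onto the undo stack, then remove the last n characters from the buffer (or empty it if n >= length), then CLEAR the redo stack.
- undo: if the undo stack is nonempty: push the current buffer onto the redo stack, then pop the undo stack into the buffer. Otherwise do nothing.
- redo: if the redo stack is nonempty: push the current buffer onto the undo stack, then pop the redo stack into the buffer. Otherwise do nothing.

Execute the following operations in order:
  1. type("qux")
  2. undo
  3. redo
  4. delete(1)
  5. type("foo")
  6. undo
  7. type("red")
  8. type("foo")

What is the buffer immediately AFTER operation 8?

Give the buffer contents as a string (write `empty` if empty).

After op 1 (type): buf='qux' undo_depth=1 redo_depth=0
After op 2 (undo): buf='(empty)' undo_depth=0 redo_depth=1
After op 3 (redo): buf='qux' undo_depth=1 redo_depth=0
After op 4 (delete): buf='qu' undo_depth=2 redo_depth=0
After op 5 (type): buf='qufoo' undo_depth=3 redo_depth=0
After op 6 (undo): buf='qu' undo_depth=2 redo_depth=1
After op 7 (type): buf='qured' undo_depth=3 redo_depth=0
After op 8 (type): buf='quredfoo' undo_depth=4 redo_depth=0

Answer: quredfoo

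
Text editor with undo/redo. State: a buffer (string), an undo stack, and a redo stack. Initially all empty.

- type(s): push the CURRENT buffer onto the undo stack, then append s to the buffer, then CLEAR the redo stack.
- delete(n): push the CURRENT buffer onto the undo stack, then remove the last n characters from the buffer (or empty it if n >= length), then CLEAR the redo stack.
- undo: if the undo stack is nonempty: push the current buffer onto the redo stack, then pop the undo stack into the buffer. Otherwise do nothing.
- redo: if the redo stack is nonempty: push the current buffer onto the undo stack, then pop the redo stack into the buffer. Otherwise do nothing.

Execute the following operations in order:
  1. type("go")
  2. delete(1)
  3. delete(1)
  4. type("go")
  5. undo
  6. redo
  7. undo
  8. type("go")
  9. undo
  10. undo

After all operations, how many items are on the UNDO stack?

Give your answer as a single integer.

Answer: 2

Derivation:
After op 1 (type): buf='go' undo_depth=1 redo_depth=0
After op 2 (delete): buf='g' undo_depth=2 redo_depth=0
After op 3 (delete): buf='(empty)' undo_depth=3 redo_depth=0
After op 4 (type): buf='go' undo_depth=4 redo_depth=0
After op 5 (undo): buf='(empty)' undo_depth=3 redo_depth=1
After op 6 (redo): buf='go' undo_depth=4 redo_depth=0
After op 7 (undo): buf='(empty)' undo_depth=3 redo_depth=1
After op 8 (type): buf='go' undo_depth=4 redo_depth=0
After op 9 (undo): buf='(empty)' undo_depth=3 redo_depth=1
After op 10 (undo): buf='g' undo_depth=2 redo_depth=2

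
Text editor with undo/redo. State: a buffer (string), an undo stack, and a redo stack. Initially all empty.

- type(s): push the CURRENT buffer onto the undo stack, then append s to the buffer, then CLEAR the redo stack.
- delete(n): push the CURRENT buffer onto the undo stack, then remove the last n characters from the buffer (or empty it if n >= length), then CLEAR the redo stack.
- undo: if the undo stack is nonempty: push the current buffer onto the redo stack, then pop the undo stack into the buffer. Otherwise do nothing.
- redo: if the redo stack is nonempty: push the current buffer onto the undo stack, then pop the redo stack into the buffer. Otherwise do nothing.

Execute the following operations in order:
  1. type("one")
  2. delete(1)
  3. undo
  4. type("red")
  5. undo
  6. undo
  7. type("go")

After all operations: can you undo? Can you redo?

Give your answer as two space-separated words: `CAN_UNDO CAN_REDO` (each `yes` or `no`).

After op 1 (type): buf='one' undo_depth=1 redo_depth=0
After op 2 (delete): buf='on' undo_depth=2 redo_depth=0
After op 3 (undo): buf='one' undo_depth=1 redo_depth=1
After op 4 (type): buf='onered' undo_depth=2 redo_depth=0
After op 5 (undo): buf='one' undo_depth=1 redo_depth=1
After op 6 (undo): buf='(empty)' undo_depth=0 redo_depth=2
After op 7 (type): buf='go' undo_depth=1 redo_depth=0

Answer: yes no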